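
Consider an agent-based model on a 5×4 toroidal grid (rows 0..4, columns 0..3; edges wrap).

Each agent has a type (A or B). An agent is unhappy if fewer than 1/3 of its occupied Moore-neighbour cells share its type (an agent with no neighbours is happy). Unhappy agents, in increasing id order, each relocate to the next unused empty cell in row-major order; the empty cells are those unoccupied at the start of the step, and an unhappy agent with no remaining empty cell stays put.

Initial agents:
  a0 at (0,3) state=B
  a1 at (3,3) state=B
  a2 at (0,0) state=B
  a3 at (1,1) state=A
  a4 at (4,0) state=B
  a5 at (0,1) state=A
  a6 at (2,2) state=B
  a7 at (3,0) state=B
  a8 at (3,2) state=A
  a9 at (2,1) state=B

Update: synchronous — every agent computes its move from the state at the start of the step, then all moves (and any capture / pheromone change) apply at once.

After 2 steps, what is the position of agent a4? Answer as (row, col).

t=1: a0@(0,3):B a1@(3,3):B a2@(0,0):B a3@(0,2):A a4@(4,0):B a5@(0,1):A a6@(2,2):B a7@(3,0):B a8@(1,0):A a9@(2,1):B
t=2: a0@(0,3):B a1@(3,3):B a2@(0,0):B a3@(0,2):A a4@(4,0):B a5@(0,1):A a6@(2,2):B a7@(3,0):B a8@(1,1):A a9@(2,1):B

(4, 0)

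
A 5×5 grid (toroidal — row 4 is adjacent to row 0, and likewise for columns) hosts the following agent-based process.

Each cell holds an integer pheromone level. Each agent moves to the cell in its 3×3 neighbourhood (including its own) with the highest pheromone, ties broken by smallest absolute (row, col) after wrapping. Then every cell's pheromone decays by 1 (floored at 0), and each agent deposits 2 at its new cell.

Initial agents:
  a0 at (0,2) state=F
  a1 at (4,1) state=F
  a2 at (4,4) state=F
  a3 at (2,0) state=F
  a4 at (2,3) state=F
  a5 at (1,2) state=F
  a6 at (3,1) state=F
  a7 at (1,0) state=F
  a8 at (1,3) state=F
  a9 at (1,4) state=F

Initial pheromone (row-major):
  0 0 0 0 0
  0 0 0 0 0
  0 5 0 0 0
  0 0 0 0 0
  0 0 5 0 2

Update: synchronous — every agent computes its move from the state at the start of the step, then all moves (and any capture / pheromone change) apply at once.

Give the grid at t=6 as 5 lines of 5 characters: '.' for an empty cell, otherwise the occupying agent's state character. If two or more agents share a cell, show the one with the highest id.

t=1: a0@(4,2) a1@(4,2) a2@(4,4) a3@(2,1) a4@(1,2) a5@(2,1) a6@(2,1) a7@(2,1) a8@(0,2) a9@(0,0) | pheromone: 2 0 2 0 0 / 0 0 2 0 0 / 0 12 0 0 0 / 0 0 0 0 0 / 0 0 8 0 3
t=2: a0@(4,2) a1@(4,2) a2@(4,4) a3@(2,1) a4@(2,1) a5@(2,1) a6@(2,1) a7@(2,1) a8@(4,2) a9@(4,4) | pheromone: 1 0 1 0 0 / 0 0 1 0 0 / 0 21 0 0 0 / 0 0 0 0 0 / 0 0 13 0 6
t=3: a0@(4,2) a1@(4,2) a2@(4,4) a3@(2,1) a4@(2,1) a5@(2,1) a6@(2,1) a7@(2,1) a8@(4,2) a9@(4,4) | pheromone: 0 0 0 0 0 / 0 0 0 0 0 / 0 30 0 0 0 / 0 0 0 0 0 / 0 0 18 0 9
t=4: a0@(4,2) a1@(4,2) a2@(4,4) a3@(2,1) a4@(2,1) a5@(2,1) a6@(2,1) a7@(2,1) a8@(4,2) a9@(4,4) | pheromone: 0 0 0 0 0 / 0 0 0 0 0 / 0 39 0 0 0 / 0 0 0 0 0 / 0 0 23 0 12
t=5: a0@(4,2) a1@(4,2) a2@(4,4) a3@(2,1) a4@(2,1) a5@(2,1) a6@(2,1) a7@(2,1) a8@(4,2) a9@(4,4) | pheromone: 0 0 0 0 0 / 0 0 0 0 0 / 0 48 0 0 0 / 0 0 0 0 0 / 0 0 28 0 15
t=6: a0@(4,2) a1@(4,2) a2@(4,4) a3@(2,1) a4@(2,1) a5@(2,1) a6@(2,1) a7@(2,1) a8@(4,2) a9@(4,4) | pheromone: 0 0 0 0 0 / 0 0 0 0 0 / 0 57 0 0 0 / 0 0 0 0 0 / 0 0 33 0 18

.....
.....
.F...
.....
..F.F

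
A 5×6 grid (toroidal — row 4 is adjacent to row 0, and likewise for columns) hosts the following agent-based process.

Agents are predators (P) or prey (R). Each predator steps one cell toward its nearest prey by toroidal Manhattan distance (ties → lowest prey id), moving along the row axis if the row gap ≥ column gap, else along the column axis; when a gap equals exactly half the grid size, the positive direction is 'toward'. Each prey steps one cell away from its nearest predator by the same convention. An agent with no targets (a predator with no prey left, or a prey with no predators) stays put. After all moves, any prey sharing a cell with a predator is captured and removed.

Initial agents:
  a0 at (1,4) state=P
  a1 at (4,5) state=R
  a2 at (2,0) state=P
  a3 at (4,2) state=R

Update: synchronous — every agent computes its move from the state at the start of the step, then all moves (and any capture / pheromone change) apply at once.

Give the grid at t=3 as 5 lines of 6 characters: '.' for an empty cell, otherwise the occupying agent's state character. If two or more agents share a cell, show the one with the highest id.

......
......
...RR.
....P.
......

t=1: a0@(0,4):P a1@(3,5):R a2@(3,0):P a3@(3,2):R
t=2: a0@(4,4):P a1@(3,4):R a2@(3,5):P a3@(3,3):R
t=3: a0@(3,4):P a1@(2,4):R a2@(3,4):P a3@(2,3):R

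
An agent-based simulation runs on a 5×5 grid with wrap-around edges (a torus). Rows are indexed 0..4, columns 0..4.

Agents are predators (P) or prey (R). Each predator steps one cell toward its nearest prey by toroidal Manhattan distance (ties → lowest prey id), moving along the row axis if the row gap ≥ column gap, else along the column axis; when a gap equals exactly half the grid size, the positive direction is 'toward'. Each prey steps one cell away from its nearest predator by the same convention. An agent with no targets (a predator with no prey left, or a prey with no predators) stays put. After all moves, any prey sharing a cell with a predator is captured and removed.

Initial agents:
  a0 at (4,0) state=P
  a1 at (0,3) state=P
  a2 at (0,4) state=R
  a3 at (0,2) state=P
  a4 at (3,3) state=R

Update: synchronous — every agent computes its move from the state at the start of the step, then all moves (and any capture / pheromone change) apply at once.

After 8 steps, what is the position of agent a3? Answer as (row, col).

(2, 3)

t=1: a0@(0,0):P a1@(0,4):P a3@(0,3):P a4@(2,3):R
t=2: a0@(1,0):P a1@(1,4):P a3@(1,3):P a4@(3,3):R
t=3: a0@(2,0):P a1@(2,4):P a3@(2,3):P a4@(4,3):R
t=4: a0@(3,0):P a1@(3,4):P a3@(3,3):P a4@(0,3):R
t=5: a0@(4,0):P a1@(4,4):P a3@(4,3):P a4@(1,3):R
t=6: a0@(0,0):P a1@(0,4):P a3@(0,3):P a4@(2,3):R
t=7: a0@(1,0):P a1@(1,4):P a3@(1,3):P a4@(3,3):R
t=8: a0@(2,0):P a1@(2,4):P a3@(2,3):P a4@(4,3):R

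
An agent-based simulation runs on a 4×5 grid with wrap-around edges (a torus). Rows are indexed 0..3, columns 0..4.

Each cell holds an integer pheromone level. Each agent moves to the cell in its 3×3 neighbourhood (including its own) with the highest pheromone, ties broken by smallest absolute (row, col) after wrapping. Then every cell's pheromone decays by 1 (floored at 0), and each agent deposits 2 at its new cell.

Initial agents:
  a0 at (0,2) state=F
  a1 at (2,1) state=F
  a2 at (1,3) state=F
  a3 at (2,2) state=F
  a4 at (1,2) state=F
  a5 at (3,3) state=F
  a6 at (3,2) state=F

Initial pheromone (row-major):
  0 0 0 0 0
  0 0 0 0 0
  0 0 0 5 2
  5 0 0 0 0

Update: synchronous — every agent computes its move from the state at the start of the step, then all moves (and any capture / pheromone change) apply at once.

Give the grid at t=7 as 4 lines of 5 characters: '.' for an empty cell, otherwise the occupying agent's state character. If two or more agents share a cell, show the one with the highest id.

t=1: a0@(0,1) a1@(3,0) a2@(2,3) a3@(2,3) a4@(2,3) a5@(2,3) a6@(2,3) | pheromone: 0 2 0 0 0 / 0 0 0 0 0 / 0 0 0 14 1 / 6 0 0 0 0
t=2: a0@(3,0) a1@(3,0) a2@(2,3) a3@(2,3) a4@(2,3) a5@(2,3) a6@(2,3) | pheromone: 0 1 0 0 0 / 0 0 0 0 0 / 0 0 0 23 0 / 9 0 0 0 0
t=3: a0@(3,0) a1@(3,0) a2@(2,3) a3@(2,3) a4@(2,3) a5@(2,3) a6@(2,3) | pheromone: 0 0 0 0 0 / 0 0 0 0 0 / 0 0 0 32 0 / 12 0 0 0 0
t=4: a0@(3,0) a1@(3,0) a2@(2,3) a3@(2,3) a4@(2,3) a5@(2,3) a6@(2,3) | pheromone: 0 0 0 0 0 / 0 0 0 0 0 / 0 0 0 41 0 / 15 0 0 0 0
t=5: a0@(3,0) a1@(3,0) a2@(2,3) a3@(2,3) a4@(2,3) a5@(2,3) a6@(2,3) | pheromone: 0 0 0 0 0 / 0 0 0 0 0 / 0 0 0 50 0 / 18 0 0 0 0
t=6: a0@(3,0) a1@(3,0) a2@(2,3) a3@(2,3) a4@(2,3) a5@(2,3) a6@(2,3) | pheromone: 0 0 0 0 0 / 0 0 0 0 0 / 0 0 0 59 0 / 21 0 0 0 0
t=7: a0@(3,0) a1@(3,0) a2@(2,3) a3@(2,3) a4@(2,3) a5@(2,3) a6@(2,3) | pheromone: 0 0 0 0 0 / 0 0 0 0 0 / 0 0 0 68 0 / 24 0 0 0 0

.....
.....
...F.
F....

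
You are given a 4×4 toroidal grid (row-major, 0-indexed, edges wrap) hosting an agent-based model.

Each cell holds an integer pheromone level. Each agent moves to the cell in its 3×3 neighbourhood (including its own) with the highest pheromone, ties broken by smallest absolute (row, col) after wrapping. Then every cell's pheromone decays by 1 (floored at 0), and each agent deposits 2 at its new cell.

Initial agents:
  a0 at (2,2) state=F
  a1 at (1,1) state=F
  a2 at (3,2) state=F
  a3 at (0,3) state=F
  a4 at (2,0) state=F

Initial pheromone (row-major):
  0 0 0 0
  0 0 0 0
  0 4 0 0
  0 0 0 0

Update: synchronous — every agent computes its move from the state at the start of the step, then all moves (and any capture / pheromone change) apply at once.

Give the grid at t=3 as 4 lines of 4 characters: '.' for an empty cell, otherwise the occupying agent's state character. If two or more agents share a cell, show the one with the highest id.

F...
....
.F..
....

t=1: a0@(2,1) a1@(2,1) a2@(2,1) a3@(0,0) a4@(2,1) | pheromone: 2 0 0 0 / 0 0 0 0 / 0 11 0 0 / 0 0 0 0
t=2: a0@(2,1) a1@(2,1) a2@(2,1) a3@(0,0) a4@(2,1) | pheromone: 3 0 0 0 / 0 0 0 0 / 0 18 0 0 / 0 0 0 0
t=3: a0@(2,1) a1@(2,1) a2@(2,1) a3@(0,0) a4@(2,1) | pheromone: 4 0 0 0 / 0 0 0 0 / 0 25 0 0 / 0 0 0 0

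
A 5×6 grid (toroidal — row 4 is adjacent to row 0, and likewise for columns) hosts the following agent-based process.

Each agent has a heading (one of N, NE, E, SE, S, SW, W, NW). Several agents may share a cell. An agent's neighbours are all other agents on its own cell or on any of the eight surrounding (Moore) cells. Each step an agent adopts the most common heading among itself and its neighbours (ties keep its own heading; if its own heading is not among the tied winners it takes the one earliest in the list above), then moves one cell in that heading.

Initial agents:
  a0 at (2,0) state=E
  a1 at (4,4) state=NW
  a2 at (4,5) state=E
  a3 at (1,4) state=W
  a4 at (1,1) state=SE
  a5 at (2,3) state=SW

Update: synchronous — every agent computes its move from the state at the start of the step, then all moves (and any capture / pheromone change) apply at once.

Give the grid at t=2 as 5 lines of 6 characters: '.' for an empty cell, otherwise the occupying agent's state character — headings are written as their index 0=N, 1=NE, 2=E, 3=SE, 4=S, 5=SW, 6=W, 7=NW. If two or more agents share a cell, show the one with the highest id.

......
..6...
..7...
...3..
.5....

t=1: a0@(2,1):E a1@(3,3):NW a2@(4,0):E a3@(1,3):W a4@(2,2):SE a5@(3,2):SW
t=2: a0@(2,2):E a1@(2,2):NW a2@(4,1):E a3@(1,2):W a4@(3,3):SE a5@(4,1):SW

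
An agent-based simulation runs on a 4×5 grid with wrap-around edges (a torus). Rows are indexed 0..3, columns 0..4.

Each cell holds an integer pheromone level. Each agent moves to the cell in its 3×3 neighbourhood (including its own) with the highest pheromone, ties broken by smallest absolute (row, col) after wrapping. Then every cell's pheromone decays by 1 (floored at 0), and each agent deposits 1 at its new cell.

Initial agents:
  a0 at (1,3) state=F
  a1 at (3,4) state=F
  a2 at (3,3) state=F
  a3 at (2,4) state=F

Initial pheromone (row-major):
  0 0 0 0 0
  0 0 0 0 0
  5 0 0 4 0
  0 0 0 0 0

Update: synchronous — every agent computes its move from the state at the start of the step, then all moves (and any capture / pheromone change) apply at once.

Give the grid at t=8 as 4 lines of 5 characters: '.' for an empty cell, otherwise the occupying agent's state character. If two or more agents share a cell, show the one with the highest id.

.....
.....
F..F.
.....

t=1: a0@(2,3) a1@(2,0) a2@(2,3) a3@(2,0) | pheromone: 0 0 0 0 0 / 0 0 0 0 0 / 6 0 0 5 0 / 0 0 0 0 0
t=2: a0@(2,3) a1@(2,0) a2@(2,3) a3@(2,0) | pheromone: 0 0 0 0 0 / 0 0 0 0 0 / 7 0 0 6 0 / 0 0 0 0 0
t=3: a0@(2,3) a1@(2,0) a2@(2,3) a3@(2,0) | pheromone: 0 0 0 0 0 / 0 0 0 0 0 / 8 0 0 7 0 / 0 0 0 0 0
t=4: a0@(2,3) a1@(2,0) a2@(2,3) a3@(2,0) | pheromone: 0 0 0 0 0 / 0 0 0 0 0 / 9 0 0 8 0 / 0 0 0 0 0
t=5: a0@(2,3) a1@(2,0) a2@(2,3) a3@(2,0) | pheromone: 0 0 0 0 0 / 0 0 0 0 0 / 10 0 0 9 0 / 0 0 0 0 0
t=6: a0@(2,3) a1@(2,0) a2@(2,3) a3@(2,0) | pheromone: 0 0 0 0 0 / 0 0 0 0 0 / 11 0 0 10 0 / 0 0 0 0 0
t=7: a0@(2,3) a1@(2,0) a2@(2,3) a3@(2,0) | pheromone: 0 0 0 0 0 / 0 0 0 0 0 / 12 0 0 11 0 / 0 0 0 0 0
t=8: a0@(2,3) a1@(2,0) a2@(2,3) a3@(2,0) | pheromone: 0 0 0 0 0 / 0 0 0 0 0 / 13 0 0 12 0 / 0 0 0 0 0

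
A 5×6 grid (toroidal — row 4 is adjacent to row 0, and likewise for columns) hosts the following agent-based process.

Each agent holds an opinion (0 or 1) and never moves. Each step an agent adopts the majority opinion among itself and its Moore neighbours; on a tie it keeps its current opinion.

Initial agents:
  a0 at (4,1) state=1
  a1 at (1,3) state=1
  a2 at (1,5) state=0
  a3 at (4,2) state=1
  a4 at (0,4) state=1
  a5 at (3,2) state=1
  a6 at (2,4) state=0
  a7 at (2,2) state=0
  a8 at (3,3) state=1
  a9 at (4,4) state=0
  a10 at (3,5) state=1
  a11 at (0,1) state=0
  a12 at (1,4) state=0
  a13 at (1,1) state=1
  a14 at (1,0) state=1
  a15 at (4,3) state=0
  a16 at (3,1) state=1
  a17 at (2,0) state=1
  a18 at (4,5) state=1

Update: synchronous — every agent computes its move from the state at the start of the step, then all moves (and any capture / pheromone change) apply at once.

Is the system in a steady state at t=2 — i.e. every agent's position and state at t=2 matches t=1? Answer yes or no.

t=1: a0@(4,1):1 a1@(1,3):0 a2@(1,5):0 a3@(4,2):1 a4@(0,4):0 a5@(3,2):1 a6@(2,4):0 a7@(2,2):1 a8@(3,3):0 a9@(4,4):1 a10@(3,5):1 a11@(0,1):1 a12@(1,4):0 a13@(1,1):1 a14@(1,0):1 a15@(4,3):1 a16@(3,1):1 a17@(2,0):1 a18@(4,5):1
t=2: a0@(4,1):1 a1@(1,3):0 a2@(1,5):0 a3@(4,2):1 a4@(0,4):0 a5@(3,2):1 a6@(2,4):0 a7@(2,2):1 a8@(3,3):1 a9@(4,4):1 a10@(3,5):1 a11@(0,1):1 a12@(1,4):0 a13@(1,1):1 a14@(1,0):1 a15@(4,3):1 a16@(3,1):1 a17@(2,0):1 a18@(4,5):1

no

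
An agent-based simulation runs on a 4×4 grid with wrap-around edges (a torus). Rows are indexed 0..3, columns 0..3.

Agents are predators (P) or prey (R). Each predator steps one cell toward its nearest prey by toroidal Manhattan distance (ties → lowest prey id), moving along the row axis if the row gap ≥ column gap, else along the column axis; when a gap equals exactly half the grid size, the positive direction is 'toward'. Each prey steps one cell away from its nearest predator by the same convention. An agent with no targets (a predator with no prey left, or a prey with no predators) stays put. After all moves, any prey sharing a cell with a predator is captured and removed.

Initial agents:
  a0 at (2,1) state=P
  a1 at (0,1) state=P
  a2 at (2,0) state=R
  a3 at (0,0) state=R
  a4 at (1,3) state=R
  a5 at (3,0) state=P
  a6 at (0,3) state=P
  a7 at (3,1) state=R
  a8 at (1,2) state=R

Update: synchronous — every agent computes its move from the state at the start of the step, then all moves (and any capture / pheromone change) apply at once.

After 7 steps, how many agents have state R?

5

t=1: a0@(2,0):P a1@(0,0):P a2@(2,3):R a3@(0,3):R a4@(2,3):R a5@(2,0):P a6@(0,0):P a7@(0,1):R a8@(0,2):R
t=2: a0@(2,3):P a1@(0,3):P a2@(2,2):R a3@(0,2):R a4@(2,2):R a5@(2,3):P a6@(0,3):P a7@(0,2):R a8@(0,1):R
t=3: a0@(2,2):P a1@(0,2):P a2@(2,1):R a3@(0,1):R a4@(2,1):R a5@(2,2):P a6@(0,2):P a7@(0,1):R a8@(0,0):R
t=4: a0@(2,1):P a1@(0,1):P a2@(2,0):R a3@(0,0):R a4@(2,0):R a5@(2,1):P a6@(0,1):P a7@(0,0):R a8@(0,3):R
t=5: a0@(2,0):P a1@(0,0):P a2@(2,3):R a3@(0,3):R a4@(2,3):R a5@(2,0):P a6@(0,0):P a7@(0,3):R a8@(0,2):R
t=6: a0@(2,3):P a1@(0,3):P a2@(2,2):R a3@(0,2):R a4@(2,2):R a5@(2,3):P a6@(0,3):P a7@(0,2):R a8@(0,1):R
t=7: a0@(2,2):P a1@(0,2):P a2@(2,1):R a3@(0,1):R a4@(2,1):R a5@(2,2):P a6@(0,2):P a7@(0,1):R a8@(0,0):R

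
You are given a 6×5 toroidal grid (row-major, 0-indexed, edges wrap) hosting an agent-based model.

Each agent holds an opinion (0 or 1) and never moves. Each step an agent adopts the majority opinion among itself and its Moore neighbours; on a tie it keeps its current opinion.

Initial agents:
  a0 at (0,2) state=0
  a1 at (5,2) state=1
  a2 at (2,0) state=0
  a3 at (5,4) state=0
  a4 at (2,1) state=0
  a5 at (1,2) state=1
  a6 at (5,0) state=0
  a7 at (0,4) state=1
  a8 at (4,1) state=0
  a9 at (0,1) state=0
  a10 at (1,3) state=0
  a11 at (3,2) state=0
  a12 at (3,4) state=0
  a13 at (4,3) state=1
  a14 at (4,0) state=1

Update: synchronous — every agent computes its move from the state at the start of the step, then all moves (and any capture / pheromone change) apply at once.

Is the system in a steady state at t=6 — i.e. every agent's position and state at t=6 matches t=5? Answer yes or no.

yes

t=1: a0@(0,2):0 a1@(5,2):0 a2@(2,0):0 a3@(5,4):1 a4@(2,1):0 a5@(1,2):0 a6@(5,0):0 a7@(0,4):0 a8@(4,1):0 a9@(0,1):0 a10@(1,3):0 a11@(3,2):0 a12@(3,4):0 a13@(4,3):0 a14@(4,0):0
t=2: a0@(0,2):0 a1@(5,2):0 a2@(2,0):0 a3@(5,4):0 a4@(2,1):0 a5@(1,2):0 a6@(5,0):0 a7@(0,4):0 a8@(4,1):0 a9@(0,1):0 a10@(1,3):0 a11@(3,2):0 a12@(3,4):0 a13@(4,3):0 a14@(4,0):0
t=3: (unchanged — steady state)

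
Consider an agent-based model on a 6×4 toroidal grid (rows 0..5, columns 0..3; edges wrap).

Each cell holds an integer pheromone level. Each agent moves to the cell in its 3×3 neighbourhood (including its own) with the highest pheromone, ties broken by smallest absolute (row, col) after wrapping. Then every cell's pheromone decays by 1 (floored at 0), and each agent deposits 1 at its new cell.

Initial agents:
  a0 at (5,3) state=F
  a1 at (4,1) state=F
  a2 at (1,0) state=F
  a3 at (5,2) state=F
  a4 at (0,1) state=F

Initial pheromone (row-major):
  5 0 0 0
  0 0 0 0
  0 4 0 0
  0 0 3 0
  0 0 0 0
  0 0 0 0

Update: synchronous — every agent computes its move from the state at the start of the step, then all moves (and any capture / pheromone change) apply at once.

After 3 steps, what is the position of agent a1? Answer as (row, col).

(2, 1)

t=1: a0@(0,0) a1@(3,2) a2@(0,0) a3@(0,1) a4@(0,0) | pheromone: 7 1 0 0 / 0 0 0 0 / 0 3 0 0 / 0 0 3 0 / 0 0 0 0 / 0 0 0 0
t=2: a0@(0,0) a1@(2,1) a2@(0,0) a3@(0,0) a4@(0,0) | pheromone: 10 0 0 0 / 0 0 0 0 / 0 3 0 0 / 0 0 2 0 / 0 0 0 0 / 0 0 0 0
t=3: a0@(0,0) a1@(2,1) a2@(0,0) a3@(0,0) a4@(0,0) | pheromone: 13 0 0 0 / 0 0 0 0 / 0 3 0 0 / 0 0 1 0 / 0 0 0 0 / 0 0 0 0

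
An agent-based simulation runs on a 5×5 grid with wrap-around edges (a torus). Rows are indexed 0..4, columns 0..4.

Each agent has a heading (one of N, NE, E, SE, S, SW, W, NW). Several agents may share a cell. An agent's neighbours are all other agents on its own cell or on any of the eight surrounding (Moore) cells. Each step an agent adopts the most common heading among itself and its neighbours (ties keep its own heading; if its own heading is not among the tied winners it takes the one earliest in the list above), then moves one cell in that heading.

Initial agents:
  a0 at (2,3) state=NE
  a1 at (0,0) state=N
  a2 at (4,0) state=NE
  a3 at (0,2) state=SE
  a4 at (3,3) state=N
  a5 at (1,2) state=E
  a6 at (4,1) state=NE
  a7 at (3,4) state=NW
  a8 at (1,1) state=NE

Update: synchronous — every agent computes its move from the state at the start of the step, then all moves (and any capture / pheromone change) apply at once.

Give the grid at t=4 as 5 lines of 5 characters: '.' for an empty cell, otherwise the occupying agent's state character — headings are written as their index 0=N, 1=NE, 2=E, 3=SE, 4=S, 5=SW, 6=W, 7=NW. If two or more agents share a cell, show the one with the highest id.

t=1: a0@(1,4):NE a1@(4,1):NE a2@(3,1):NE a3@(4,3):NE a4@(2,3):N a5@(0,3):NE a6@(3,2):NE a7@(2,0):NE a8@(0,2):NE
t=2: a0@(0,0):NE a1@(3,2):NE a2@(2,2):NE a3@(3,4):NE a4@(1,4):NE a5@(4,4):NE a6@(2,3):NE a7@(1,1):NE a8@(4,3):NE
t=3: a0@(4,1):NE a1@(2,3):NE a2@(1,3):NE a3@(2,0):NE a4@(0,0):NE a5@(3,0):NE a6@(1,4):NE a7@(0,2):NE a8@(3,4):NE
t=4: a0@(3,2):NE a1@(1,4):NE a2@(0,4):NE a3@(1,1):NE a4@(4,1):NE a5@(2,1):NE a6@(0,0):NE a7@(4,3):NE a8@(2,0):NE

1...1
.1..1
11...
..1..
.1.1.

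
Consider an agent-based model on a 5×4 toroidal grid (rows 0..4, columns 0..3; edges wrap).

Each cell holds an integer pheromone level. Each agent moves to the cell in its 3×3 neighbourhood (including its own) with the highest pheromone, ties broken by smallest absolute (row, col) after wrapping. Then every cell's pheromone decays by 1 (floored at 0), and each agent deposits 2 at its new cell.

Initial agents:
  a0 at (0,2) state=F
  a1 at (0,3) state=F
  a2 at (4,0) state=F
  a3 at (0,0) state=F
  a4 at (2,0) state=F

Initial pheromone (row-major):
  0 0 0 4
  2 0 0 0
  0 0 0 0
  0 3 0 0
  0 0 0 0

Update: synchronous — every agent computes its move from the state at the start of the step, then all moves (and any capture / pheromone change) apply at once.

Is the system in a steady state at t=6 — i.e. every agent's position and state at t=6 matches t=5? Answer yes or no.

t=1: a0@(0,3) a1@(0,3) a2@(0,3) a3@(0,3) a4@(3,1) | pheromone: 0 0 0 11 / 1 0 0 0 / 0 0 0 0 / 0 4 0 0 / 0 0 0 0
t=2: a0@(0,3) a1@(0,3) a2@(0,3) a3@(0,3) a4@(3,1) | pheromone: 0 0 0 18 / 0 0 0 0 / 0 0 0 0 / 0 5 0 0 / 0 0 0 0
t=3: a0@(0,3) a1@(0,3) a2@(0,3) a3@(0,3) a4@(3,1) | pheromone: 0 0 0 25 / 0 0 0 0 / 0 0 0 0 / 0 6 0 0 / 0 0 0 0
t=4: a0@(0,3) a1@(0,3) a2@(0,3) a3@(0,3) a4@(3,1) | pheromone: 0 0 0 32 / 0 0 0 0 / 0 0 0 0 / 0 7 0 0 / 0 0 0 0
t=5: a0@(0,3) a1@(0,3) a2@(0,3) a3@(0,3) a4@(3,1) | pheromone: 0 0 0 39 / 0 0 0 0 / 0 0 0 0 / 0 8 0 0 / 0 0 0 0
t=6: a0@(0,3) a1@(0,3) a2@(0,3) a3@(0,3) a4@(3,1) | pheromone: 0 0 0 46 / 0 0 0 0 / 0 0 0 0 / 0 9 0 0 / 0 0 0 0

yes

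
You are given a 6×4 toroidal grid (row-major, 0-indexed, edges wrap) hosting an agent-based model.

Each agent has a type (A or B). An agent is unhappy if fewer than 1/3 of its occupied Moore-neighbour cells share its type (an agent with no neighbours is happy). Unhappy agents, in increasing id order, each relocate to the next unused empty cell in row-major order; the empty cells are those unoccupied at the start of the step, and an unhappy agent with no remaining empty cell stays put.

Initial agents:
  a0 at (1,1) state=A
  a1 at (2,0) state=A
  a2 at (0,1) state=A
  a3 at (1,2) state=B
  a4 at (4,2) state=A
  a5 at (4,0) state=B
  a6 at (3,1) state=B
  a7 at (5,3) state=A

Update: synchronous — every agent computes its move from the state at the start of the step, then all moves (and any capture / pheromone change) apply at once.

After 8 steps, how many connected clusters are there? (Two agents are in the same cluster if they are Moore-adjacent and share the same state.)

4

t=1: a0@(1,1):A a1@(2,0):A a2@(0,1):A a3@(0,0):B a4@(4,2):A a5@(4,0):B a6@(3,1):B a7@(5,3):A
t=2: a0@(1,1):A a1@(2,0):A a2@(0,1):A a3@(0,2):B a4@(4,2):A a5@(4,0):B a6@(3,1):B a7@(5,3):A
t=3: a0@(1,1):A a1@(2,0):A a2@(0,1):A a3@(0,0):B a4@(4,2):A a5@(4,0):B a6@(3,1):B a7@(5,3):A
t=4: a0@(1,1):A a1@(2,0):A a2@(0,1):A a3@(0,2):B a4@(4,2):A a5@(4,0):B a6@(3,1):B a7@(5,3):A
t=5: a0@(1,1):A a1@(2,0):A a2@(0,1):A a3@(0,0):B a4@(4,2):A a5@(4,0):B a6@(3,1):B a7@(5,3):A
t=6: a0@(1,1):A a1@(2,0):A a2@(0,1):A a3@(0,2):B a4@(4,2):A a5@(4,0):B a6@(3,1):B a7@(5,3):A
t=7: a0@(1,1):A a1@(2,0):A a2@(0,1):A a3@(0,0):B a4@(4,2):A a5@(4,0):B a6@(3,1):B a7@(5,3):A
t=8: a0@(1,1):A a1@(2,0):A a2@(0,1):A a3@(0,2):B a4@(4,2):A a5@(4,0):B a6@(3,1):B a7@(5,3):A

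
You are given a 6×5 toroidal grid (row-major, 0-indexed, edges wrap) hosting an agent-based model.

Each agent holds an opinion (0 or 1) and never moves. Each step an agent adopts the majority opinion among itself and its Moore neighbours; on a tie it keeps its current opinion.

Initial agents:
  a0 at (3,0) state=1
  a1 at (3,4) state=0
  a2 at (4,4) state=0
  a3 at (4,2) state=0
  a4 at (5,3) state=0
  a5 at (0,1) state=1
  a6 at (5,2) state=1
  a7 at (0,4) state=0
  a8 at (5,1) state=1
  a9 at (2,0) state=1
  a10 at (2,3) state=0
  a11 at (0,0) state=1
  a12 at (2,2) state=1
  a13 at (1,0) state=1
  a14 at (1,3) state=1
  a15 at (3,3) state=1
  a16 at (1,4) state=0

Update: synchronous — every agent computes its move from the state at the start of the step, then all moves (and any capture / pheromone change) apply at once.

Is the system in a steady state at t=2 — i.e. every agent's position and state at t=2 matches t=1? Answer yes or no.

t=1: a0@(3,0):1 a1@(3,4):0 a2@(4,4):0 a3@(4,2):1 a4@(5,3):0 a5@(0,1):1 a6@(5,2):1 a7@(0,4):0 a8@(5,1):1 a9@(2,0):1 a10@(2,3):0 a11@(0,0):1 a12@(2,2):1 a13@(1,0):1 a14@(1,3):0 a15@(3,3):0 a16@(1,4):1
t=2: a0@(3,0):1 a1@(3,4):0 a2@(4,4):0 a3@(4,2):1 a4@(5,3):0 a5@(0,1):1 a6@(5,2):1 a7@(0,4):0 a8@(5,1):1 a9@(2,0):1 a10@(2,3):0 a11@(0,0):1 a12@(2,2):0 a13@(1,0):1 a14@(1,3):0 a15@(3,3):0 a16@(1,4):1

no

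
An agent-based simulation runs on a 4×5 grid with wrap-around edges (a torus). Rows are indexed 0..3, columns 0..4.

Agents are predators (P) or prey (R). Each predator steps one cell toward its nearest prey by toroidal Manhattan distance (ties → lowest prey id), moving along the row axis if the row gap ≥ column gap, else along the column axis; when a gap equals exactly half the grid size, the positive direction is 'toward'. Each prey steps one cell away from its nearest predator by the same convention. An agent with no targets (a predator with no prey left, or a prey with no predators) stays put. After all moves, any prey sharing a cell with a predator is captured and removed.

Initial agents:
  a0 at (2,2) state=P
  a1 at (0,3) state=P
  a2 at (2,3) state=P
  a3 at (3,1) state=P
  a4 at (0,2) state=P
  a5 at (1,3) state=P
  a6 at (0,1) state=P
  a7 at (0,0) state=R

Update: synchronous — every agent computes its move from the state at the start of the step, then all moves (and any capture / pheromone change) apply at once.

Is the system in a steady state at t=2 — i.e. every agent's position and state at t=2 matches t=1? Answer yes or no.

yes

t=1: a0@(3,2):P a1@(0,4):P a2@(3,3):P a3@(0,1):P a4@(0,1):P a5@(1,4):P a6@(0,0):P
t=2: (unchanged — steady state)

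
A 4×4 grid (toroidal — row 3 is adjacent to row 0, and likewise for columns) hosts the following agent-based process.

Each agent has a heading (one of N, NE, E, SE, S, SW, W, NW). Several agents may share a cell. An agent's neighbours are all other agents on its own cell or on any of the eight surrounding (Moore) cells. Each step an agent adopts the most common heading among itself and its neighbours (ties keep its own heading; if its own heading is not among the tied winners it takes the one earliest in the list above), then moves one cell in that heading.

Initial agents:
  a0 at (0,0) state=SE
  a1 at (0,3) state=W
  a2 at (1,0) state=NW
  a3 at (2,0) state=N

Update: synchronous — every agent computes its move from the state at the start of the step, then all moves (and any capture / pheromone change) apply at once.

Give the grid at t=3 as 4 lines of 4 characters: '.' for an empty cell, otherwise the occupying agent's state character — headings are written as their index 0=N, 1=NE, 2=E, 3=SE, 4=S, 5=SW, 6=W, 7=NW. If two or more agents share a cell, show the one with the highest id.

t=1: a0@(1,1):SE a1@(0,2):W a2@(0,3):NW a3@(1,0):N
t=2: a0@(2,2):SE a1@(0,1):W a2@(3,2):NW a3@(0,0):N
t=3: a0@(3,3):SE a1@(0,0):W a2@(2,1):NW a3@(3,0):N

6...
....
.7..
0..3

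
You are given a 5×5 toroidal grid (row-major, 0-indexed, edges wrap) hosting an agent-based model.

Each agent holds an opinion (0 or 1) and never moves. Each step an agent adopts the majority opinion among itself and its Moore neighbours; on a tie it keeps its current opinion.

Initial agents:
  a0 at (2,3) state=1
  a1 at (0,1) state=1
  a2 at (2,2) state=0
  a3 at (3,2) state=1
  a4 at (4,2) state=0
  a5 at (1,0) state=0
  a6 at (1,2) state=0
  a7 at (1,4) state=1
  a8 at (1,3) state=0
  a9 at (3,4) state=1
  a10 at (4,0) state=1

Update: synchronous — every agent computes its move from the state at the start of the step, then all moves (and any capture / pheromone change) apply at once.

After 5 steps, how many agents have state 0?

3

t=1: a0@(2,3):1 a1@(0,1):0 a2@(2,2):0 a3@(3,2):1 a4@(4,2):1 a5@(1,0):1 a6@(1,2):0 a7@(1,4):1 a8@(1,3):0 a9@(3,4):1 a10@(4,0):1
t=2: a0@(2,3):1 a1@(0,1):1 a2@(2,2):0 a3@(3,2):1 a4@(4,2):1 a5@(1,0):1 a6@(1,2):0 a7@(1,4):1 a8@(1,3):0 a9@(3,4):1 a10@(4,0):1
t=3: (unchanged — steady state)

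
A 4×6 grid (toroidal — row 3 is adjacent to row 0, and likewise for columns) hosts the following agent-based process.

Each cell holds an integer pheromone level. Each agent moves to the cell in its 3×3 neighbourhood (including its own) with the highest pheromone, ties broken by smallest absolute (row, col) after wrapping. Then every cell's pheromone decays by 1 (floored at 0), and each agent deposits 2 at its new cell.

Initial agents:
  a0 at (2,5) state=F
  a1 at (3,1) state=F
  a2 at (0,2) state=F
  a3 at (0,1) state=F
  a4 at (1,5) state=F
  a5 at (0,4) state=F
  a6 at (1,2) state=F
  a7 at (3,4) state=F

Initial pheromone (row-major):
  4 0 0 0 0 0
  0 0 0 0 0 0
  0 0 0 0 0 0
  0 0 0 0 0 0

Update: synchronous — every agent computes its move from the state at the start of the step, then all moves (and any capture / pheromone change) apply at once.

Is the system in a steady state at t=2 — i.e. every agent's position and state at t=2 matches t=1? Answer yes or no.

t=1: a0@(1,0) a1@(0,0) a2@(0,1) a3@(0,0) a4@(0,0) a5@(0,3) a6@(0,1) a7@(0,3) | pheromone: 9 4 0 4 0 0 / 2 0 0 0 0 0 / 0 0 0 0 0 0 / 0 0 0 0 0 0
t=2: a0@(0,0) a1@(0,0) a2@(0,0) a3@(0,0) a4@(0,0) a5@(0,3) a6@(0,0) a7@(0,3) | pheromone: 20 3 0 7 0 0 / 1 0 0 0 0 0 / 0 0 0 0 0 0 / 0 0 0 0 0 0

no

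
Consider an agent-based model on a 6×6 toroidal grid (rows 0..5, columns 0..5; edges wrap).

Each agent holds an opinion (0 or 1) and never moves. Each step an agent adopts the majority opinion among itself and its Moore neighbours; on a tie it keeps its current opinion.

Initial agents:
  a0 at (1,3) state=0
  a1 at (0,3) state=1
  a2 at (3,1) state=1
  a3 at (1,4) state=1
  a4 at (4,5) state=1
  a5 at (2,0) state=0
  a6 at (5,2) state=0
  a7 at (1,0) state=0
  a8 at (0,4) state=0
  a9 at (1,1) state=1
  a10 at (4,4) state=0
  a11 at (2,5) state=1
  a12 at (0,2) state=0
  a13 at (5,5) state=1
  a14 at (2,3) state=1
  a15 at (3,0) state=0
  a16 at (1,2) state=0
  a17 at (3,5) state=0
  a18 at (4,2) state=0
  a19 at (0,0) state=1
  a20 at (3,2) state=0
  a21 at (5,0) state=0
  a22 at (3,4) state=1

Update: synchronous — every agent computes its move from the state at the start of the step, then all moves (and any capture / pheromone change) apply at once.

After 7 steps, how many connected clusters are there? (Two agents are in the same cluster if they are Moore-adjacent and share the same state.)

t=1: a0@(1,3):0 a1@(0,3):0 a2@(3,1):0 a3@(1,4):1 a4@(4,5):0 a5@(2,0):0 a6@(5,2):0 a7@(1,0):1 a8@(0,4):1 a9@(1,1):0 a10@(4,4):1 a11@(2,5):0 a12@(0,2):0 a13@(5,5):1 a14@(2,3):1 a15@(3,0):0 a16@(1,2):0 a17@(3,5):0 a18@(4,2):0 a19@(0,0):1 a20@(3,2):0 a21@(5,0):1 a22@(3,4):1
t=2: a0@(1,3):0 a1@(0,3):0 a2@(3,1):0 a3@(1,4):1 a4@(4,5):1 a5@(2,0):0 a6@(5,2):0 a7@(1,0):0 a8@(0,4):1 a9@(1,1):0 a10@(4,4):1 a11@(2,5):0 a12@(0,2):0 a13@(5,5):1 a14@(2,3):1 a15@(3,0):0 a16@(1,2):0 a17@(3,5):0 a18@(4,2):0 a19@(0,0):1 a20@(3,2):0 a21@(5,0):1 a22@(3,4):1
t=3: (unchanged — steady state)

2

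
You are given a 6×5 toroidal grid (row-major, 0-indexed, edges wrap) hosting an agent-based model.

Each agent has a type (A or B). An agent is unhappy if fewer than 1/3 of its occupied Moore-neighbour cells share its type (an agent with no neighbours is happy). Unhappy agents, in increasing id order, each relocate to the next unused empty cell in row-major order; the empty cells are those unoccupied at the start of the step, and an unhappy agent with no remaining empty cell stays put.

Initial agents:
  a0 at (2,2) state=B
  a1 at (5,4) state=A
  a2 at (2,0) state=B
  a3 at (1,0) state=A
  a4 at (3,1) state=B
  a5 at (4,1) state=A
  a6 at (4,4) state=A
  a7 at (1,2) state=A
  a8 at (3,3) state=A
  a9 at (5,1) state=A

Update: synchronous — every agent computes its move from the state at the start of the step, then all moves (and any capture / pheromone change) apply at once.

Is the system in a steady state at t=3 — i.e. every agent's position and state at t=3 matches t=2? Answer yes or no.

t=1: a0@(2,2):B a1@(5,4):A a2@(2,0):B a3@(0,0):A a4@(3,1):B a5@(4,1):A a6@(4,4):A a7@(0,1):A a8@(3,3):A a9@(5,1):A
t=2: (unchanged — steady state)

yes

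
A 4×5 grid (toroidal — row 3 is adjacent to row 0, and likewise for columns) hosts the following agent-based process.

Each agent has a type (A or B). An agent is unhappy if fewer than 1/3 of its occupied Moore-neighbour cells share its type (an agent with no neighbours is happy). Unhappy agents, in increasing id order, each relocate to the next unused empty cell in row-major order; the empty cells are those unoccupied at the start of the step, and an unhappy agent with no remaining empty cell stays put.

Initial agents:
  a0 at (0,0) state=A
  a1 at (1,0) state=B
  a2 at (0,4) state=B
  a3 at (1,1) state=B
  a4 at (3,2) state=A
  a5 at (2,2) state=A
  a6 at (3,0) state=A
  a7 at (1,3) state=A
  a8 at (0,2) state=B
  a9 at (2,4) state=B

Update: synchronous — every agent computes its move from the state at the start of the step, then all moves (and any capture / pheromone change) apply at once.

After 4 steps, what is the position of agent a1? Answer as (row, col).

t=1: a0@(0,1):A a1@(1,0):B a2@(0,3):B a3@(1,1):B a4@(3,2):A a5@(2,2):A a6@(3,0):A a7@(1,2):A a8@(0,2):B a9@(2,4):B
t=2: (unchanged — steady state)

(1, 0)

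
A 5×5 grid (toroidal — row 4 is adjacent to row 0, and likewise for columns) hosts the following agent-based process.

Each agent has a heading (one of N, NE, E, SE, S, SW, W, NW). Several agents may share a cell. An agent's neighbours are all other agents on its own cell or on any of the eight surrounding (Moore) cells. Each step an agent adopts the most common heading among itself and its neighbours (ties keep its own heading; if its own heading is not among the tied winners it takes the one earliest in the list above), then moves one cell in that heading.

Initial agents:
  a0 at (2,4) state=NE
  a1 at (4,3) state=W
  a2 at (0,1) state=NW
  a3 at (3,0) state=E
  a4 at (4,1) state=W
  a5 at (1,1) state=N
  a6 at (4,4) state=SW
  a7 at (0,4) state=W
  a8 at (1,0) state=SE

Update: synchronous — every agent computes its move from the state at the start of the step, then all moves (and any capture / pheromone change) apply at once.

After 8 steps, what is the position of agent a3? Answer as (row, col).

t=1: a0@(1,0):NE a1@(4,2):W a2@(4,0):NW a3@(3,1):E a4@(4,0):W a5@(0,1):N a6@(4,3):W a7@(0,3):W a8@(2,1):SE
t=2: a0@(0,1):NE a1@(4,1):W a2@(3,4):NW a3@(3,0):W a4@(4,4):W a5@(0,0):W a6@(4,2):W a7@(0,2):W a8@(3,2):SE
t=3: a0@(0,0):W a1@(4,0):W a2@(3,3):W a3@(3,4):W a4@(4,3):W a5@(0,4):W a6@(4,1):W a7@(0,1):W a8@(3,1):W
t=4: a0@(0,4):W a1@(4,4):W a2@(3,2):W a3@(3,3):W a4@(4,2):W a5@(0,3):W a6@(4,0):W a7@(0,0):W a8@(3,0):W
t=5: a0@(0,3):W a1@(4,3):W a2@(3,1):W a3@(3,2):W a4@(4,1):W a5@(0,2):W a6@(4,4):W a7@(0,4):W a8@(3,4):W
t=6: a0@(0,2):W a1@(4,2):W a2@(3,0):W a3@(3,1):W a4@(4,0):W a5@(0,1):W a6@(4,3):W a7@(0,3):W a8@(3,3):W
t=7: a0@(0,1):W a1@(4,1):W a2@(3,4):W a3@(3,0):W a4@(4,4):W a5@(0,0):W a6@(4,2):W a7@(0,2):W a8@(3,2):W
t=8: a0@(0,0):W a1@(4,0):W a2@(3,3):W a3@(3,4):W a4@(4,3):W a5@(0,4):W a6@(4,1):W a7@(0,1):W a8@(3,1):W

(3, 4)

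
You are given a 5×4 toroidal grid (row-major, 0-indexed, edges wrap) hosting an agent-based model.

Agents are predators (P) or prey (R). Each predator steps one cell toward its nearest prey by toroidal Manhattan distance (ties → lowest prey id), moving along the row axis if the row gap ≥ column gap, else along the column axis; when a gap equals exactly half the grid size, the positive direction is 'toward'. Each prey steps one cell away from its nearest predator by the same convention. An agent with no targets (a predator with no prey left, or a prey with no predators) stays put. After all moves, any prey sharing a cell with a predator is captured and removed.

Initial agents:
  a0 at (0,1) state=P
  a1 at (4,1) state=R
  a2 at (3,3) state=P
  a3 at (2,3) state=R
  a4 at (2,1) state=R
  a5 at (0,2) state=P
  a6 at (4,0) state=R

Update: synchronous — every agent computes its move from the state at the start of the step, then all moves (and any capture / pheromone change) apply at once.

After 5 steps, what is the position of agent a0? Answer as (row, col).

(0, 1)

t=1: a0@(4,1):P a1@(3,1):R a2@(2,3):P a3@(1,3):R a4@(3,1):R a5@(4,2):P a6@(3,0):R
t=2: a0@(3,1):P a1@(2,1):R a2@(1,3):P a3@(0,3):R a4@(2,1):R a5@(3,2):P a6@(2,0):R
t=3: a0@(2,1):P a1@(1,1):R a2@(0,3):P a3@(4,3):R a4@(1,1):R a5@(2,2):P a6@(1,0):R
t=4: a0@(1,1):P a1@(0,1):R a2@(4,3):P a3@(3,3):R a4@(0,1):R a5@(1,2):P a6@(0,0):R
t=5: a0@(0,1):P a1@(4,1):R a2@(3,3):P a3@(2,3):R a4@(4,1):R a5@(0,2):P a6@(4,0):R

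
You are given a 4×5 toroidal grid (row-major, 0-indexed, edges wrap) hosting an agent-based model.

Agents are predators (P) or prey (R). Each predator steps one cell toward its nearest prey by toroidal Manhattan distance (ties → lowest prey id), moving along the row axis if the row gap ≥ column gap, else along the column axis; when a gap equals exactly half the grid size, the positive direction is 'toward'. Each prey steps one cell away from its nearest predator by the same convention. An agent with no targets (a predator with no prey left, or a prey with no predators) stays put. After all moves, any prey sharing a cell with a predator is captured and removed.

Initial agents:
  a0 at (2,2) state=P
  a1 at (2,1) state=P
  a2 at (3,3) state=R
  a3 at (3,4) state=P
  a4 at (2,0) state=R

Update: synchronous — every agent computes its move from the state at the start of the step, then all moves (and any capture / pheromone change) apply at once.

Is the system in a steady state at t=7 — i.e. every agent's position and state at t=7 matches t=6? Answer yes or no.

t=1: a0@(3,2):P a1@(2,0):P a3@(3,3):P a4@(2,4):R
t=2: a0@(3,3):P a1@(2,4):P a3@(2,3):P
t=3: (unchanged — steady state)

yes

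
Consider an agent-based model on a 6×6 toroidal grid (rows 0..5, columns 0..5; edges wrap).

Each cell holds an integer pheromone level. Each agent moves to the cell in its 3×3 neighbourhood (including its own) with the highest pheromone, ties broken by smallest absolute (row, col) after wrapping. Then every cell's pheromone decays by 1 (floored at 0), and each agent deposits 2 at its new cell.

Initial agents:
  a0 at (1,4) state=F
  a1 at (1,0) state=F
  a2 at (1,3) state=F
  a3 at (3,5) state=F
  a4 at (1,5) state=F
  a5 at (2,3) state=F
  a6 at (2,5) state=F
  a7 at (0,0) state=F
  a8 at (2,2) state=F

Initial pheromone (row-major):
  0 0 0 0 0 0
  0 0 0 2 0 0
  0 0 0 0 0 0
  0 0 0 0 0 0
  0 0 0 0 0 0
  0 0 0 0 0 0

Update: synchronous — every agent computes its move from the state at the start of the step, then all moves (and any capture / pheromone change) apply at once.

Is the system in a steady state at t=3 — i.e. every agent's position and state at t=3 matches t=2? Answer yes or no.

t=1: a0@(1,3) a1@(0,0) a2@(1,3) a3@(2,0) a4@(0,0) a5@(1,3) a6@(1,0) a7@(0,0) a8@(1,3) | pheromone: 6 0 0 0 0 0 / 2 0 0 9 0 0 / 2 0 0 0 0 0 / 0 0 0 0 0 0 / 0 0 0 0 0 0 / 0 0 0 0 0 0
t=2: a0@(1,3) a1@(0,0) a2@(1,3) a3@(1,0) a4@(0,0) a5@(1,3) a6@(0,0) a7@(0,0) a8@(1,3) | pheromone: 13 0 0 0 0 0 / 3 0 0 16 0 0 / 1 0 0 0 0 0 / 0 0 0 0 0 0 / 0 0 0 0 0 0 / 0 0 0 0 0 0
t=3: a0@(1,3) a1@(0,0) a2@(1,3) a3@(0,0) a4@(0,0) a5@(1,3) a6@(0,0) a7@(0,0) a8@(1,3) | pheromone: 22 0 0 0 0 0 / 2 0 0 23 0 0 / 0 0 0 0 0 0 / 0 0 0 0 0 0 / 0 0 0 0 0 0 / 0 0 0 0 0 0

no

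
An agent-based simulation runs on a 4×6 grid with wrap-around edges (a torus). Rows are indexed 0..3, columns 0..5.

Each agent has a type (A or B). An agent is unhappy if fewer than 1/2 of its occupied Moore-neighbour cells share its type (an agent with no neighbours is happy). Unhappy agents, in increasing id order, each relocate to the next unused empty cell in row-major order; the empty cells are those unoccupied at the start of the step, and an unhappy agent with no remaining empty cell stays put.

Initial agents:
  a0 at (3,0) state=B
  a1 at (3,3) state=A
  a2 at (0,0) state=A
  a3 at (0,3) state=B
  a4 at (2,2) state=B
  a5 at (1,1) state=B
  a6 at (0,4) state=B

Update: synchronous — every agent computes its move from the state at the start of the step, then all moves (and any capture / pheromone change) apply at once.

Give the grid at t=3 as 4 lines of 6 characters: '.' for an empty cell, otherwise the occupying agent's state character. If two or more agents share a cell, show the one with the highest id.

t=1: a0@(0,1):B a1@(0,2):A a2@(0,5):A a3@(0,3):B a4@(2,2):B a5@(1,1):B a6@(0,4):B
t=2: a0@(0,1):B a1@(0,0):A a2@(1,0):A a3@(0,3):B a4@(2,2):B a5@(1,1):B a6@(0,4):B
t=3: a0@(0,2):B a1@(0,5):A a2@(1,2):A a3@(0,3):B a4@(2,2):B a5@(1,1):B a6@(0,4):B

..BBBA
.BA...
..B...
......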